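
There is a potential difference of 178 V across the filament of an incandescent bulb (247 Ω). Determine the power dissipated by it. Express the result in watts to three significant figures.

With V across and R both known, P = V²/R gives the dissipation directly.
P = (178 V)² / 247 Ω = 128.3 W

128 W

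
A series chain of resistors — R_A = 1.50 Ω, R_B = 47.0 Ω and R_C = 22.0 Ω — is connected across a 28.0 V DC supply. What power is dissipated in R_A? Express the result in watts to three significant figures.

Since the resistors are in series they all carry the loop current I = V/R_total; the power in any one is I²R.
R_total = 1.50 + 47.0 + 22.0 = 70.50 Ω
I = V / R_total = 28.0 / 70.50 = 0.3972 A
P_R_A = I² × R_A = (0.3972)² × 1.50 = 0.2366 W

0.237 W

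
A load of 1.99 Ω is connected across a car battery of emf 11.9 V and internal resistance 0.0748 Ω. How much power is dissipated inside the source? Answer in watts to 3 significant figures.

2.48 W

Internal loss is I²r, with I set by the total series resistance r+R.
I = ε / (r + R) = 11.9 / (0.0748 + 1.99) = 5.763 A
P_int = I² r = (5.763)² × 0.0748 = 2.485 W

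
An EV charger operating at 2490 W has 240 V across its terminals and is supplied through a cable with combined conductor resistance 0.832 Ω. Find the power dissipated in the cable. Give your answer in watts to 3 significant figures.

89.6 W

Only the current and the line resistance are needed for the I²R loss.
I = P / V = 2490 / 240 = 10.38 A through the cable.
P_line = I² R_line = (10.38)² × 0.832 = 89.56 W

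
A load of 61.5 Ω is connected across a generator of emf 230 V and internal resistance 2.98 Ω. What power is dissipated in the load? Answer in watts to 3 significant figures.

782 W

With r and R in series, I = ε/(r+R); the load dissipates I²R.
I = ε / (r + R) = 230 / (2.98 + 61.5) = 3.567 A
P_load = I² R = (3.567)² × 61.5 = 782.5 W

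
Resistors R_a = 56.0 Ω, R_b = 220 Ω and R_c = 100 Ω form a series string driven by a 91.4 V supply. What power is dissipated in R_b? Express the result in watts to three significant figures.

Every series element carries the same I. Get I from the total resistance, then P = I² × R_b.
R_total = 56.0 + 220 + 100 = 376.0 Ω
I = V / R_total = 91.4 / 376.0 = 0.2431 A
P_R_b = I² × R_b = (0.2431)² × 220 = 13.00 W

13.0 W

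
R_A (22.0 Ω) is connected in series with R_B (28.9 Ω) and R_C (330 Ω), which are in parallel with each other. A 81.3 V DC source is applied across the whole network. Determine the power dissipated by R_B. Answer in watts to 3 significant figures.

68.4 W

Collapse R_B‖R_C to a single equivalent, reducing the network to two series elements.
R_p = (28.9×330)/(28.9+330) = 26.57 Ω
R_total = 22.0 + 26.57 = 48.57 Ω
I = V / R_total = 81.3 / 48.57 = 1.674 A
Voltage across the parallel pair: V_p = I × R_p = 1.674 × 26.57 = 44.48 V
R_B is across V_p, so use P = V²/R for that branch.
P_R_B = (44.48)² / 28.9 = 68.45 W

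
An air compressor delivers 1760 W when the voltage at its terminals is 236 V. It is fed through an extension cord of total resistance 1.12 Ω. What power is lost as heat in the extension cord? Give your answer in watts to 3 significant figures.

62.3 W

The extension cord is a series resistance carrying the load current; its dissipation is I²R_line.
I = P / V = 1760 / 236 = 7.458 A through the extension cord.
P_line = I² R_line = (7.458)² × 1.12 = 62.29 W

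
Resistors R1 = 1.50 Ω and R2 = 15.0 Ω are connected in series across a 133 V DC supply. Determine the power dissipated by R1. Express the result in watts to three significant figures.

In a series string the same current flows through every resistor — find that current, then P = I²R for the one we want.
R_total = 1.50 + 15.0 = 16.50 Ω
I = V / R_total = 133 / 16.50 = 8.061 A
P_R1 = I² × R1 = (8.061)² × 1.50 = 97.46 W

97.5 W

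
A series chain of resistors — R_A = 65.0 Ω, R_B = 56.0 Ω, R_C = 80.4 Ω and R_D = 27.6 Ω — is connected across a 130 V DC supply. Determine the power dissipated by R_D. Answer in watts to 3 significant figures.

Series elements share the same current, so find I first, then use P = I²R.
R_total = 65.0 + 56.0 + 80.4 + 27.6 = 229.0 Ω
I = V / R_total = 130 / 229.0 = 0.5677 A
P_R_D = I² × R_D = (0.5677)² × 27.6 = 8.895 W

8.89 W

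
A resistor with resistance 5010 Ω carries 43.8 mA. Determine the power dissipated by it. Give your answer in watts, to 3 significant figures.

Knowing I and R, the power is just I²R — no need to find V first.
P = (0.04380 A)² × 5010 Ω = 9.611 W

9.61 W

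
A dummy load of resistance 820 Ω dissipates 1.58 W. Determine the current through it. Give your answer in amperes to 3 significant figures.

0.0439 A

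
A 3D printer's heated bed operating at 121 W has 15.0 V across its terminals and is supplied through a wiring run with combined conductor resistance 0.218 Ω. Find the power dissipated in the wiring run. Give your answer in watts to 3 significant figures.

14.2 W

Only the current and the line resistance are needed for the I²R loss.
I = P / V = 121 / 15.0 = 8.067 A through the wiring run.
P_line = I² R_line = (8.067)² × 0.218 = 14.19 W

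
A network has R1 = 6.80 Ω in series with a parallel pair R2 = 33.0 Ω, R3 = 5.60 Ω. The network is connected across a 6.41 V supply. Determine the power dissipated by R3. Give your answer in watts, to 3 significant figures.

1.25 W

Replace R2 and R3 with their parallel equivalent so the circuit becomes R1 in series with R_p.
R_p = (33.0×5.60)/(33.0+5.60) = 4.788 Ω
R_total = 6.80 + 4.788 = 11.59 Ω
I = V / R_total = 6.41 / 11.59 = 0.5532 A
Voltage across the parallel pair: V_p = I × R_p = 0.5532 × 4.788 = 2.648 V
R3 is across V_p, so use P = V²/R for that branch.
P_R3 = (2.648)² / 5.60 = 1.252 W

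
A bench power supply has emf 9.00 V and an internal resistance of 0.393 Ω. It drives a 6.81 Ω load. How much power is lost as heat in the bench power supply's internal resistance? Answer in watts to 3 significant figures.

0.614 W

Internal loss is I²r, with I set by the total series resistance r+R.
I = ε / (r + R) = 9.00 / (0.393 + 6.81) = 1.249 A
P_int = I² r = (1.249)² × 0.393 = 0.6136 W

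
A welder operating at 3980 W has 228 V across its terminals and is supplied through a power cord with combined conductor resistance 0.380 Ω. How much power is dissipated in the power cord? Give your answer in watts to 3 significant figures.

The power cord and load are in series, so the same current flows in both; the loss is I²R_line.
I = P / V = 3980 / 228 = 17.46 A through the power cord.
P_line = I² R_line = (17.46)² × 0.380 = 115.8 W

116 W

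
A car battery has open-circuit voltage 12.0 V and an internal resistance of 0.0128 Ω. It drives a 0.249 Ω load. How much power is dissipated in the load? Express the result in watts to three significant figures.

Find the circuit current first, then P = I²R for the load (series elements share I).
I = ε / (r + R) = 12.0 / (0.0128 + 0.249) = 45.84 A
P_load = I² R = (45.84)² × 0.249 = 523.1 W

523 W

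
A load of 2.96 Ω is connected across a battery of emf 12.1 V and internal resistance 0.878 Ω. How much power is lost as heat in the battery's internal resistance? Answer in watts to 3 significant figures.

The internal resistance carries the same current as the load; P_int = I²r.
I = ε / (r + R) = 12.1 / (0.878 + 2.96) = 3.153 A
P_int = I² r = (3.153)² × 0.878 = 8.727 W

8.73 W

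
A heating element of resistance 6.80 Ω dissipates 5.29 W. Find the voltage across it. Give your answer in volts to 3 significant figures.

6.00 V

Rearranging the power relation for the two known quantities gives V = √(P R).
V = √(5.29 × 6.80) = 5.998 V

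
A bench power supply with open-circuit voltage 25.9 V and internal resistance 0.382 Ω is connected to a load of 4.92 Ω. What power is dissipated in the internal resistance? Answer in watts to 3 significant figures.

The internal resistance carries the same current as the load; P_int = I²r.
I = ε / (r + R) = 25.9 / (0.382 + 4.92) = 4.885 A
P_int = I² r = (4.885)² × 0.382 = 9.116 W

9.12 W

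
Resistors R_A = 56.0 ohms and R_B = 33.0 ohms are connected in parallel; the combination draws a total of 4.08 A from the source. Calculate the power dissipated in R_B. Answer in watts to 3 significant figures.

We need the common branch voltage; get it from I_total × R_eq, then P = V²/R for the branch.
1/R_eq = 1/56.0 + 1/33.0 ⇒ R_eq = 20.76 Ω
V = I_total × R_eq = 4.080 × 20.76 = 84.72 V
P_R_B = V² / R_B = (84.72)² / 33.0 = 217.5 W

217 W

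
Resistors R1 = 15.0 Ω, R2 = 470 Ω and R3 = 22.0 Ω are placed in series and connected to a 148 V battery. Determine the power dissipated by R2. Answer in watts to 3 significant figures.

40.1 W

In a series string the same current flows through every resistor — find that current, then P = I²R for the one we want.
R_total = 15.0 + 470 + 22.0 = 507.0 Ω
I = V / R_total = 148 / 507.0 = 0.2919 A
P_R2 = I² × R2 = (0.2919)² × 470 = 40.05 W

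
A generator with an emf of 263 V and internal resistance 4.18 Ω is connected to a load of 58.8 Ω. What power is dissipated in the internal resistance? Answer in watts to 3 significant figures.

The internal resistance carries the same current as the load; P_int = I²r.
I = ε / (r + R) = 263 / (4.18 + 58.8) = 4.176 A
P_int = I² r = (4.176)² × 4.18 = 72.89 W

72.9 W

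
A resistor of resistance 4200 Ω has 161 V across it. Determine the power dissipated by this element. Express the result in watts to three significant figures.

6.17 W

We know the drop across the element and its resistance — P = V²/R, one step.
P = (161 V)² / 4200 Ω = 6.172 W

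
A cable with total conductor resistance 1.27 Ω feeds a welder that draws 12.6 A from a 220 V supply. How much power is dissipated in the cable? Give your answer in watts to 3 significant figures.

Only the current and the line resistance are needed for the I²R loss.
The cable carries the full 12.6 A.
P_line = I² R_line = (12.60)² × 1.27 = 201.6 W

202 W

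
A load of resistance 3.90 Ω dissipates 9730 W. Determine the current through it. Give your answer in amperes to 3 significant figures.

49.9 A

Rearranging the power relation for the two known quantities gives I = √(P / R).
I = √(9730 / 3.90) = 49.95 A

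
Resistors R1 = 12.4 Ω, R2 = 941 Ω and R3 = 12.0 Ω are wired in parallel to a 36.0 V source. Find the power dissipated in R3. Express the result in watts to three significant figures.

Parallel branches share the same voltage; P = V²/R gives the branch power in one step.
P_R3 = V² / R3 = (36.0)² / 12.0 Ω = 108.0 W

108 W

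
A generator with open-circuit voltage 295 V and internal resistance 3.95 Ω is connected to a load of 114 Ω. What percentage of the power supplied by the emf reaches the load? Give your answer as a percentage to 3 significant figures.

96.7 %

Both r and R carry the same current, so the power split is just the resistance split: η = R/(R+r).
η = R / (R + r) = 114 / (114 + 3.95) = 0.9665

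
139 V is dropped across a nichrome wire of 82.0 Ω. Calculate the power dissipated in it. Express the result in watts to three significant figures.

236 W

With V across and R both known, P = V²/R gives the dissipation directly.
P = (139 V)² / 82.0 Ω = 235.6 W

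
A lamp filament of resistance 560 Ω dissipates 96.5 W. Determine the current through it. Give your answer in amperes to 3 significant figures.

The two known quantities fix the third via I = √(P / R).
I = √(96.5 / 560) = 0.4151 A

0.415 A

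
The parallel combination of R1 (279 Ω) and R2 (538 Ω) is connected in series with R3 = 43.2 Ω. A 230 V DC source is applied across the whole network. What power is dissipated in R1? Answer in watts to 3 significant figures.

124 W

Collapse the R1‖R2 pair into one equivalent R_p; then R_p and R3 form a series string.
R_p = (279×538)/(279+538) = 183.7 Ω
R_total = R_p + 43.2 = 183.7 + 43.2 = 226.9 Ω
I = V / R_total = 230 / 226.9 = 1.014 A
Voltage across the parallel pair: V_p = I × R_p = 1.014 × 183.7 = 186.2 V
R1 has V_p across it, so P = V_p²/R1.
P_R1 = (186.2)² / 279 = 124.3 W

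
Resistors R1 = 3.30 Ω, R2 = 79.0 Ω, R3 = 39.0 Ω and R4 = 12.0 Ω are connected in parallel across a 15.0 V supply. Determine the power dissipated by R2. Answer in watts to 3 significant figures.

2.85 W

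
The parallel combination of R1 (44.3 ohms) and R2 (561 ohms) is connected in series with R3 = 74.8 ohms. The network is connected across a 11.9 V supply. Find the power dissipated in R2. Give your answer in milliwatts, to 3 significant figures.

Collapse the R1‖R2 pair into one equivalent R_p; then R_p and R3 form a series string.
R_p = (44.3×561)/(44.3+561) = 41.06 Ω
R_total = R_p + 74.8 = 41.06 + 74.8 = 115.9 Ω
I = V / R_total = 11.9 / 115.9 = 0.1027 A
Voltage across the parallel pair: V_p = I × R_p = 0.1027 × 41.06 = 4.217 V
R2 sits across V_p; its power is V_p²/R.
P_R2 = (4.217)² / 561 = 0.03170 W

31.7 mW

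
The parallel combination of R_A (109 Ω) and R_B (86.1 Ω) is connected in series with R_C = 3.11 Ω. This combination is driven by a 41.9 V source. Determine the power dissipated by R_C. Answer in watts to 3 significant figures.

2.08 W

Collapse the R_A‖R_B pair into one equivalent R_p; then R_p and R_C form a series string.
R_p = (109×86.1)/(109+86.1) = 48.10 Ω
R_total = R_p + 3.11 = 48.10 + 3.11 = 51.21 Ω
I = V / R_total = 41.9 / 51.21 = 0.8182 A
All the supply current flows through R_C; use P = I²R_C.
P_R_C = (0.8182)² × 3.11 = 2.082 W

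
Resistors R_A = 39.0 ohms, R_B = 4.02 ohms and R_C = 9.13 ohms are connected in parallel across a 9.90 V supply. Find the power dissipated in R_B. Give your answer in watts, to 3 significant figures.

The supply voltage appears across each parallel branch — just use P = V²/R_B.
P_R_B = V² / R_B = (9.90)² / 4.02 Ω = 24.38 W

24.4 W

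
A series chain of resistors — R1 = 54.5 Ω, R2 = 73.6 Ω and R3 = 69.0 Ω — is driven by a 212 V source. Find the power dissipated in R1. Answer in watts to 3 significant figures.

63.1 W

Series elements share the same current, so find I first, then use P = I²R.
R_total = 54.5 + 73.6 + 69.0 = 197.1 Ω
I = V / R_total = 212 / 197.1 = 1.076 A
P_R1 = I² × R1 = (1.076)² × 54.5 = 63.05 W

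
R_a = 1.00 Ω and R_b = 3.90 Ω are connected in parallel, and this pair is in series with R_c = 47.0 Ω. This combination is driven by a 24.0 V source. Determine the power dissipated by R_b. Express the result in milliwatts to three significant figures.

Collapse the R_a‖R_b pair into one equivalent R_p; then R_p and R_c form a series string.
R_p = (1.00×3.90)/(1.00+3.90) = 0.7959 Ω
R_total = R_p + 47.0 = 0.7959 + 47.0 = 47.80 Ω
I = V / R_total = 24.0 / 47.80 = 0.5021 A
Voltage across the parallel pair: V_p = I × R_p = 0.5021 × 0.7959 = 0.3997 V
R_b sits across V_p; its power is V_p²/R.
P_R_b = (0.3997)² / 3.90 = 0.04096 W

41.0 mW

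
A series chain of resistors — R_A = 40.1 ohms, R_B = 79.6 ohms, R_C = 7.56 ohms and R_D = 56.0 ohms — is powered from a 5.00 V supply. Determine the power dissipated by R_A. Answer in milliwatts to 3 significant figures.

29.9 mW

Every series element carries the same I. Get I from the total resistance, then P = I² × R_A.
R_total = 40.1 + 79.6 + 7.56 + 56.0 = 183.3 Ω
I = V / R_total = 5.00 / 183.3 = 0.02728 A
P_R_A = I² × R_A = (0.02728)² × 40.1 = 0.02985 W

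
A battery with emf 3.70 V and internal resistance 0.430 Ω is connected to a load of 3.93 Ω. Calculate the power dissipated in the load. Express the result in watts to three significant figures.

2.83 W

Find the circuit current first, then P = I²R for the load (series elements share I).
I = ε / (r + R) = 3.70 / (0.430 + 3.93) = 0.8486 A
P_load = I² R = (0.8486)² × 3.93 = 2.830 W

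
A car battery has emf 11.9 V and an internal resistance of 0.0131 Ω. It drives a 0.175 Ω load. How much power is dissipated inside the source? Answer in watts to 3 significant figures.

52.4 W

The internal resistance carries the same current as the load; P_int = I²r.
I = ε / (r + R) = 11.9 / (0.0131 + 0.175) = 63.26 A
P_int = I² r = (63.26)² × 0.0131 = 52.43 W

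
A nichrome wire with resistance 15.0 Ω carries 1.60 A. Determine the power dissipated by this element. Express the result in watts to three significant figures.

The current through and the resistance of the element are both given; use P = I²R.
P = (1.600 A)² × 15.0 Ω = 38.40 W

38.4 W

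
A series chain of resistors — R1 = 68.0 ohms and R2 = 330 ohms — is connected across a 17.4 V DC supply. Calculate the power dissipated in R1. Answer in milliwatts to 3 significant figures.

130 mW

Since the resistors are in series they all carry the loop current I = V/R_total; the power in any one is I²R.
R_total = 68.0 + 330 = 398.0 Ω
I = V / R_total = 17.4 / 398.0 = 0.04372 A
P_R1 = I² × R1 = (0.04372)² × 68.0 = 0.1300 W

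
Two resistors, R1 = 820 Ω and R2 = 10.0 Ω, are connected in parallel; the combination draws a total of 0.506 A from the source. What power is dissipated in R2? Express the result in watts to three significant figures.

We need the common branch voltage; get it from I_total × R_eq, then P = V²/R for the branch.
1/R_eq = 1/820 + 1/10.0 ⇒ R_eq = 9.880 Ω
V = I_total × R_eq = 0.5060 × 9.880 = 4.999 V
P_R2 = V² / R2 = (4.999)² / 10.0 = 2.499 W

2.50 W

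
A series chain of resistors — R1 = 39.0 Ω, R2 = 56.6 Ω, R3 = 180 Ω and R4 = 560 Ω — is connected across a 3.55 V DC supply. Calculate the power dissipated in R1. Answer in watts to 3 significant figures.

Every series element carries the same I. Get I from the total resistance, then P = I² × R1.
R_total = 39.0 + 56.6 + 180 + 560 = 835.6 Ω
I = V / R_total = 3.55 / 835.6 = 0.004248 A
P_R1 = I² × R1 = (0.004248)² × 39.0 = 0.0007039 W

0.000704 W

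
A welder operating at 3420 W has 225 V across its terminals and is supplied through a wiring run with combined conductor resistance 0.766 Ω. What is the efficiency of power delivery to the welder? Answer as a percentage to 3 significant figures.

I = P / V = 3420 / 225 = 15.20 A through the wiring run.
P_line = I² R_line = (15.20)² × 0.766 = 177.0 W
P_source = P_load + P_line = 3420 + 177.0 = 3597 W
η = P_load / P_source = 3420 / 3597 = 0.9508

95.1 %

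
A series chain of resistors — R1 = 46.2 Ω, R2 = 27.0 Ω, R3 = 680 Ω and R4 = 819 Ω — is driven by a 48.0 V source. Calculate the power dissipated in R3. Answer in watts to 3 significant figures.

Every series element carries the same I. Get I from the total resistance, then P = I² × R3.
R_total = 46.2 + 27.0 + 680 + 819 = 1572 Ω
I = V / R_total = 48.0 / 1572 = 0.03053 A
P_R3 = I² × R3 = (0.03053)² × 680 = 0.6338 W

0.634 W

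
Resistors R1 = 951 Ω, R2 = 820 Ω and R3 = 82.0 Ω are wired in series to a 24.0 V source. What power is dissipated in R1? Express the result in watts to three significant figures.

0.160 W

In a series string the same current flows through every resistor — find that current, then P = I²R for the one we want.
R_total = 951 + 820 + 82.0 = 1853 Ω
I = V / R_total = 24.0 / 1853 = 0.01295 A
P_R1 = I² × R1 = (0.01295)² × 951 = 0.1595 W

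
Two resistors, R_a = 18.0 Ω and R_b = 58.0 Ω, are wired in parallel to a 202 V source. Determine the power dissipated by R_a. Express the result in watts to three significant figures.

R_a sits directly across the source, so P = V²/R with V = 202 V.
P_R_a = V² / R_a = (202)² / 18.0 Ω = 2267 W

2270 W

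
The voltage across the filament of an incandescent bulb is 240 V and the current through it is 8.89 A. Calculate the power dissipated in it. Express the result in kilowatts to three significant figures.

2.13 kW

Since both terminal voltage and current are stated, P = V I gives the power in one step.
P = 240 V × 8.890 A = 2134 W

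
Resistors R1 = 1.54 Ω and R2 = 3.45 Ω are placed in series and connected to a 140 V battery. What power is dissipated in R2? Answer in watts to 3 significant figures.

2720 W

Series elements share the same current, so find I first, then use P = I²R.
R_total = 1.54 + 3.45 = 4.990 Ω
I = V / R_total = 140 / 4.990 = 28.06 A
P_R2 = I² × R2 = (28.06)² × 3.45 = 2716 W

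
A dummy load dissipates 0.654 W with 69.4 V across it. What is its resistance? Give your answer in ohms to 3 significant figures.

7360 Ω

The two known quantities fix the third via R = V² / P.
R = (69.4)² / 0.654 = 7364 Ω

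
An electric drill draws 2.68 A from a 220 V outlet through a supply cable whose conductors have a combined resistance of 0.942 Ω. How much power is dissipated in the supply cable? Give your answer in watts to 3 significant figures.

The supply cable and load are in series, so the same current flows in both; the loss is I²R_line.
The supply cable carries the full 2.68 A.
P_line = I² R_line = (2.680)² × 0.942 = 6.766 W

6.77 W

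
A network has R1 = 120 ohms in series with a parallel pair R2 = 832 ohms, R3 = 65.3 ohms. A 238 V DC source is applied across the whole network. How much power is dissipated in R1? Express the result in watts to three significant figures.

Reduce the parallel pair to R_p first; the network is then a simple series string.
R_p = (832×65.3)/(832+65.3) = 60.55 Ω
R_total = 120 + 60.55 = 180.5 Ω
I = V / R_total = 238 / 180.5 = 1.318 A
R1 carries the full series current, so P = I²R.
P_R1 = (1.318)² × 120 = 208.5 W

209 W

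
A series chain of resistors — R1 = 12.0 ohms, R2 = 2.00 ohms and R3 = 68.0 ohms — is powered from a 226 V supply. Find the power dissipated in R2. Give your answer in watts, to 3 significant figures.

15.2 W

Every series element carries the same I. Get I from the total resistance, then P = I² × R2.
R_total = 12.0 + 2.00 + 68.0 = 82.00 Ω
I = V / R_total = 226 / 82.00 = 2.756 A
P_R2 = I² × R2 = (2.756)² × 2.00 = 15.19 W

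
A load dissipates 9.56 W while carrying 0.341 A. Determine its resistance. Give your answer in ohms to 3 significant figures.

82.2 Ω

From P = V I = I²R = V²/R, with the two given quantities we get R = P / I².
R = 9.56 / (0.3410)² = 82.21 Ω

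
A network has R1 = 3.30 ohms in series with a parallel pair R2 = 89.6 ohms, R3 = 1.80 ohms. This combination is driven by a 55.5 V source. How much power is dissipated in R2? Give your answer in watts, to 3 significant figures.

First combine the parallel branches into one equivalent R_p, then R1 + R_p is a series pair.
R_p = (89.6×1.80)/(89.6+1.80) = 1.765 Ω
R_total = 3.30 + 1.765 = 5.065 Ω
I = V / R_total = 55.5 / 5.065 = 10.96 A
Voltage across the parallel pair: V_p = I × R_p = 10.96 × 1.765 = 19.34 V
R2 sees V_p directly, so P = V_p² / R2.
P_R2 = (19.34)² / 89.6 = 4.173 W

4.17 W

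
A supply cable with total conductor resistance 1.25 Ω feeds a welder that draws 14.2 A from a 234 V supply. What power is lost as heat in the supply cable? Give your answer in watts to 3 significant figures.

Line loss is just I²R for the cable — we know both I and R_line directly.
The supply cable carries the full 14.2 A.
P_line = I² R_line = (14.20)² × 1.25 = 252.0 W

252 W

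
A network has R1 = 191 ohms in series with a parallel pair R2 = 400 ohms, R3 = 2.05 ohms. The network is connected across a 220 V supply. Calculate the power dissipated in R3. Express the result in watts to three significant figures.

Reduce the parallel pair to R_p first; the network is then a simple series string.
R_p = (400×2.05)/(400+2.05) = 2.040 Ω
R_total = 191 + 2.040 = 193.0 Ω
I = V / R_total = 220 / 193.0 = 1.140 A
Voltage across the parallel pair: V_p = I × R_p = 1.140 × 2.040 = 2.324 V
R3 sees V_p directly, so P = V_p² / R3.
P_R3 = (2.324)² / 2.05 = 2.636 W

2.64 W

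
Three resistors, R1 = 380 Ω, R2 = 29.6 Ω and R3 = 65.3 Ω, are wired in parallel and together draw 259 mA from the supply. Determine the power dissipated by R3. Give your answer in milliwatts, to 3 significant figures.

384 mW

Only the total current is stated, so first find the parallel equivalent to get the voltage across the combination.
1/R_eq = 1/380 + 1/29.6 + 1/65.3 ⇒ R_eq = 19.33 Ω
V = I_total × R_eq = 0.2590 × 19.33 = 5.007 V
P_R3 = V² / R3 = (5.007)² / 65.3 = 0.3839 W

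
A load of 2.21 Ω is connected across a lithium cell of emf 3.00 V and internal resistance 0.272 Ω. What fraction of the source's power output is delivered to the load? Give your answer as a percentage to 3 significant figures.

89.0 %

Efficiency is P_load / P_total. With a series r and R sharing the same I, P = I²R for each, so η = R/(R+r).
η = R / (R + r) = 2.21 / (2.21 + 0.272) = 0.8904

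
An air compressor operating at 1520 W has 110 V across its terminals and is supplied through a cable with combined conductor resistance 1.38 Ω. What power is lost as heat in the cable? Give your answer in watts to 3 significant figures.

The cable is a series resistance carrying the load current; its dissipation is I²R_line.
I = P / V = 1520 / 110 = 13.82 A through the cable.
P_line = I² R_line = (13.82)² × 1.38 = 263.5 W

264 W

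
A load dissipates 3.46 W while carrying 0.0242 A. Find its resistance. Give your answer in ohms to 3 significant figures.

5910 Ω

From P = V I = I²R = V²/R, with the two given quantities we get R = P / I².
R = 3.46 / (0.02420)² = 5908 Ω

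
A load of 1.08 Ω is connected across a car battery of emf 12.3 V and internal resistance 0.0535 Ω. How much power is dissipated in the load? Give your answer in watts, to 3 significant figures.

The internal resistance and the load are in series, so the same I flows through both; get I from ε/(r+R), then I²R for the load.
I = ε / (r + R) = 12.3 / (0.0535 + 1.08) = 10.85 A
P_load = I² R = (10.85)² × 1.08 = 127.2 W

127 W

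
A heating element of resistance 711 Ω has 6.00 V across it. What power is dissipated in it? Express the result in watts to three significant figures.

Voltage and resistance are given, so P = V²/R is the one-step route.
P = (6.00 V)² / 711 Ω = 0.05063 W

0.0506 W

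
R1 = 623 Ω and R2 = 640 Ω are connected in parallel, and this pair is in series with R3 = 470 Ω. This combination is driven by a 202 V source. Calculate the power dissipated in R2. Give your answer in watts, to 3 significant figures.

Collapse the R1‖R2 pair into one equivalent R_p; then R_p and R3 form a series string.
R_p = (623×640)/(623+640) = 315.7 Ω
R_total = R_p + 470 = 315.7 + 470 = 785.7 Ω
I = V / R_total = 202 / 785.7 = 0.2571 A
Voltage across the parallel pair: V_p = I × R_p = 0.2571 × 315.7 = 81.16 V
R2 has V_p across it, so P = V_p²/R2.
P_R2 = (81.16)² / 640 = 10.29 W

10.3 W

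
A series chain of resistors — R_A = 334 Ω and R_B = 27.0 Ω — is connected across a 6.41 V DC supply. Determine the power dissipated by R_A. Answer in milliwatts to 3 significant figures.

The current is common to all series resistors; compute it, then apply P = I²R for the target.
R_total = 334 + 27.0 = 361.0 Ω
I = V / R_total = 6.41 / 361.0 = 0.01776 A
P_R_A = I² × R_A = (0.01776)² × 334 = 0.1053 W

105 mW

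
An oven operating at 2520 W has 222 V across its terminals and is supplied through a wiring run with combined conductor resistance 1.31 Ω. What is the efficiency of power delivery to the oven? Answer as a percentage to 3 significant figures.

93.7 %

I = P / V = 2520 / 222 = 11.35 A through the wiring run.
P_line = I² R_line = (11.35)² × 1.31 = 168.8 W
P_source = P_load + P_line = 2520 + 168.8 = 2689 W
η = P_load / P_source = 2520 / 2689 = 0.9372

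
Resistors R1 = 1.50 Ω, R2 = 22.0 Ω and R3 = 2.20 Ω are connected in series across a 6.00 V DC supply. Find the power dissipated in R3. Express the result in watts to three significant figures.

Since the resistors are in series they all carry the loop current I = V/R_total; the power in any one is I²R.
R_total = 1.50 + 22.0 + 2.20 = 25.70 Ω
I = V / R_total = 6.00 / 25.70 = 0.2335 A
P_R3 = I² × R3 = (0.2335)² × 2.20 = 0.1199 W

0.120 W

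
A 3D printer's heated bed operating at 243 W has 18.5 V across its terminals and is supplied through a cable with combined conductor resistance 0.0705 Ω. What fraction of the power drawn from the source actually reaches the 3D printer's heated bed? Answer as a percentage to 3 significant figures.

95.2 %

I = P / V = 243 / 18.5 = 13.14 A through the cable.
P_line = I² R_line = (13.14)² × 0.0705 = 12.16 W
P_source = P_load + P_line = 243.0 + 12.16 = 255.2 W
η = P_load / P_source = 243.0 / 255.2 = 0.9523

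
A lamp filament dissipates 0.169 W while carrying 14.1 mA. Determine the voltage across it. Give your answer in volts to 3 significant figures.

From P = V I = I²R = V²/R, with the two given quantities we get V = P / I.
V = 0.169 / 0.01410 = 11.99 V

12.0 V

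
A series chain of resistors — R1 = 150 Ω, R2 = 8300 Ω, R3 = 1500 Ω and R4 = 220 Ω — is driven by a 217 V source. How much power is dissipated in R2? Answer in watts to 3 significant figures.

Since the resistors are in series they all carry the loop current I = V/R_total; the power in any one is I²R.
R_total = 150 + 8300 + 1500 + 220 = 10170 Ω
I = V / R_total = 217 / 10170 = 0.02134 A
P_R2 = I² × R2 = (0.02134)² × 8300 = 3.779 W

3.78 W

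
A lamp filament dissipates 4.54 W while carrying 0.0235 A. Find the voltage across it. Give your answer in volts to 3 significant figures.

193 V

Inverting the appropriate power form: V = P / I.
V = 4.54 / 0.02350 = 193.2 V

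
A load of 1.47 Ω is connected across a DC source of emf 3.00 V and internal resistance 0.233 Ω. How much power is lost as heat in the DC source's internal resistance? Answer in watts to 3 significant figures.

0.723 W

Internal loss is I²r, with I set by the total series resistance r+R.
I = ε / (r + R) = 3.00 / (0.233 + 1.47) = 1.762 A
P_int = I² r = (1.762)² × 0.233 = 0.7231 W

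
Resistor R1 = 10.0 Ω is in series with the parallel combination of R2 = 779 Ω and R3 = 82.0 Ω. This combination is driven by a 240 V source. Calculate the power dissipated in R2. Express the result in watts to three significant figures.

Collapse R2‖R3 to a single equivalent, reducing the network to two series elements.
R_p = (779×82.0)/(779+82.0) = 74.19 Ω
R_total = 10.0 + 74.19 = 84.19 Ω
I = V / R_total = 240 / 84.19 = 2.851 A
Voltage across the parallel pair: V_p = I × R_p = 2.851 × 74.19 = 211.5 V
With V_p across R2, its power is V_p²/R2.
P_R2 = (211.5)² / 779 = 57.42 W

57.4 W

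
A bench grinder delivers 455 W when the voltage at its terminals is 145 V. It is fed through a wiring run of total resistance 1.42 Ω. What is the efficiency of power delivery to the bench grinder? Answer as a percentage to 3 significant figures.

97.0 %

I = P / V = 455 / 145 = 3.138 A through the wiring run.
P_line = I² R_line = (3.138)² × 1.42 = 13.98 W
P_source = P_load + P_line = 455.0 + 13.98 = 469.0 W
η = P_load / P_source = 455.0 / 469.0 = 0.9702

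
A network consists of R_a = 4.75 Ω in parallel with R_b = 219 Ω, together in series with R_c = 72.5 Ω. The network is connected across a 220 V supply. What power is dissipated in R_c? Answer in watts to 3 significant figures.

590 W

First find R_p for the parallel pair, then treat R_p + R_c as a series loop.
R_p = (4.75×219)/(4.75+219) = 4.649 Ω
R_total = R_p + 72.5 = 4.649 + 72.5 = 77.15 Ω
I = V / R_total = 220 / 77.15 = 2.852 A
R_c is the series element, so its power is I²R.
P_R_c = (2.852)² × 72.5 = 589.6 W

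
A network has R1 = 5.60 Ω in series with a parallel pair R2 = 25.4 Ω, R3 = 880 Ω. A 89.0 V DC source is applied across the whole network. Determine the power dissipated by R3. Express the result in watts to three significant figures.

5.98 W

Replace R2 and R3 with their parallel equivalent so the circuit becomes R1 in series with R_p.
R_p = (25.4×880)/(25.4+880) = 24.69 Ω
R_total = 5.60 + 24.69 = 30.29 Ω
I = V / R_total = 89.0 / 30.29 = 2.939 A
Voltage across the parallel pair: V_p = I × R_p = 2.939 × 24.69 = 72.54 V
R3 sees V_p directly, so P = V_p² / R3.
P_R3 = (72.54)² / 880 = 5.980 W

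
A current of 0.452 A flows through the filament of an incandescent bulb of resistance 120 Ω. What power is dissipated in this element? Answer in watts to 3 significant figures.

Knowing I and R, the power is just I²R — no need to find V first.
P = (0.4520 A)² × 120 Ω = 24.52 W

24.5 W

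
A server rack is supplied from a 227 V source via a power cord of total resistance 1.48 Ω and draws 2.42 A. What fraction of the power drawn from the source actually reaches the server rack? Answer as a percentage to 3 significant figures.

The power cord carries the full 2.42 A.
P_line = I² R_line = (2.420)² × 1.48 = 8.667 W
P_source = V I = 227 × 2.420 = 549.3 W; P_load = 540.7 W
η = P_load / P_source = 540.7 / 549.3 = 0.9842

98.4 %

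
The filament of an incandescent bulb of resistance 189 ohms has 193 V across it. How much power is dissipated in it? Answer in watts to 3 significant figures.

197 W

Voltage and resistance are given, so P = V²/R is the one-step route.
P = (193 V)² / 189 Ω = 197.1 W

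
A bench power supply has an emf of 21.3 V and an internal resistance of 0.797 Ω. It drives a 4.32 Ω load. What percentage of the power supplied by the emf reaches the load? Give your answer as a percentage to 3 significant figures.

The source delivers εI, of which I²R reaches the load and I²r is lost; since I is common, η = R/(R+r).
η = R / (R + r) = 4.32 / (4.32 + 0.797) = 0.8442

84.4 %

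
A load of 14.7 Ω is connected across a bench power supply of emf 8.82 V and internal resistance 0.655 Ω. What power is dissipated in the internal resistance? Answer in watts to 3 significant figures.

The source's internal resistance is just another series element carrying I; its dissipation is I²r.
I = ε / (r + R) = 8.82 / (0.655 + 14.7) = 0.5744 A
P_int = I² r = (0.5744)² × 0.655 = 0.2161 W

0.216 W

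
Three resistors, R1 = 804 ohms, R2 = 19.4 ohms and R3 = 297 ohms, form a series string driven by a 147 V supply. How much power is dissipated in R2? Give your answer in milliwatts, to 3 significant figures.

334 mW

Every series element carries the same I. Get I from the total resistance, then P = I² × R2.
R_total = 804 + 19.4 + 297 = 1120 Ω
I = V / R_total = 147 / 1120 = 0.1312 A
P_R2 = I² × R2 = (0.1312)² × 19.4 = 0.3340 W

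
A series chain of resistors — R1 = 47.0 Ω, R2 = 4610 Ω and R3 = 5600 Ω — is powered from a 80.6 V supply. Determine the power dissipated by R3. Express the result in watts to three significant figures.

0.346 W

Series elements share the same current, so find I first, then use P = I²R.
R_total = 47.0 + 4610 + 5600 = 10260 Ω
I = V / R_total = 80.6 / 10260 = 0.007858 A
P_R3 = I² × R3 = (0.007858)² × 5600 = 0.3458 W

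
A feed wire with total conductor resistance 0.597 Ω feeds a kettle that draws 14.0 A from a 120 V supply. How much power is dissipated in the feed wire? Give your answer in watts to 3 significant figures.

117 W

Only the current and the line resistance are needed for the I²R loss.
The feed wire carries the full 14.0 A.
P_line = I² R_line = (14.00)² × 0.597 = 117.0 W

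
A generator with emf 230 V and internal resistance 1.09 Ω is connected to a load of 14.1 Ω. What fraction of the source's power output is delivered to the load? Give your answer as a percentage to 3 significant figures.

Efficiency is P_load / P_total. With a series r and R sharing the same I, P = I²R for each, so η = R/(R+r).
η = R / (R + r) = 14.1 / (14.1 + 1.09) = 0.9282

92.8 %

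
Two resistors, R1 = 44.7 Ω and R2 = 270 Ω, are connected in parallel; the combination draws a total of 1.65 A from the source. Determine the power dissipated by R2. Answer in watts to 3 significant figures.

14.8 W

We need the common branch voltage; get it from I_total × R_eq, then P = V²/R for the branch.
1/R_eq = 1/44.7 + 1/270 ⇒ R_eq = 38.35 Ω
V = I_total × R_eq = 1.650 × 38.35 = 63.28 V
P_R2 = V² / R2 = (63.28)² / 270 = 14.83 W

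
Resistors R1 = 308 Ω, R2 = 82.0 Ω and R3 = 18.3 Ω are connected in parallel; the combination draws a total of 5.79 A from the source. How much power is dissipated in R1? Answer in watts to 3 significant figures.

Parallel branches share V, not I — compute V via R_eq, then use V²/R for the target branch.
1/R_eq = 1/308 + 1/82.0 + 1/18.3 ⇒ R_eq = 14.27 Ω
V = I_total × R_eq = 5.790 × 14.27 = 82.61 V
P_R1 = V² / R1 = (82.61)² / 308 = 22.16 W

22.2 W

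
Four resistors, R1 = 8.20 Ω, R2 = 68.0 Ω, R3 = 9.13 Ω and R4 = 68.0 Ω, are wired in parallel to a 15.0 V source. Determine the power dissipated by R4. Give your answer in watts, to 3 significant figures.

R4 sits directly across the source, so P = V²/R with V = 15.0 V.
P_R4 = V² / R4 = (15.0)² / 68.0 Ω = 3.309 W

3.31 W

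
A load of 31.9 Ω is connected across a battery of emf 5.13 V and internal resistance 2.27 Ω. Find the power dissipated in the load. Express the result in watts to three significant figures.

With r and R in series, I = ε/(r+R); the load dissipates I²R.
I = ε / (r + R) = 5.13 / (2.27 + 31.9) = 0.1501 A
P_load = I² R = (0.1501)² × 31.9 = 0.7190 W

0.719 W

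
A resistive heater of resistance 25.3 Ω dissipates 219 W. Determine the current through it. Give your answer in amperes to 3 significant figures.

The two known quantities fix the third via I = √(P / R).
I = √(219 / 25.3) = 2.942 A

2.94 A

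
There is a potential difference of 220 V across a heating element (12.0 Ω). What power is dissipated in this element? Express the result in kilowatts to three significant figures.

4.03 kW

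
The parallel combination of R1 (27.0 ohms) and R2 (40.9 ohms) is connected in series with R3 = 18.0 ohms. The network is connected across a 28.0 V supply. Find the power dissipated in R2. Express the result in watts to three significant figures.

4.32 W

First find R_p for the parallel pair, then treat R_p + R3 as a series loop.
R_p = (27.0×40.9)/(27.0+40.9) = 16.26 Ω
R_total = R_p + 18.0 = 16.26 + 18.0 = 34.26 Ω
I = V / R_total = 28.0 / 34.26 = 0.8172 A
Voltage across the parallel pair: V_p = I × R_p = 0.8172 × 16.26 = 13.29 V
Use P = V²/R for R2 with V = V_p.
P_R2 = (13.29)² / 40.9 = 4.319 W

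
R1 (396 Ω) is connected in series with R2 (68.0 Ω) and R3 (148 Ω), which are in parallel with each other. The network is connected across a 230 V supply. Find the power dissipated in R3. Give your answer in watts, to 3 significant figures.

Reduce the parallel pair to R_p first; the network is then a simple series string.
R_p = (68.0×148)/(68.0+148) = 46.59 Ω
R_total = 396 + 46.59 = 442.6 Ω
I = V / R_total = 230 / 442.6 = 0.5197 A
Voltage across the parallel pair: V_p = I × R_p = 0.5197 × 46.59 = 24.21 V
R3 is across V_p, so use P = V²/R for that branch.
P_R3 = (24.21)² / 148 = 3.961 W

3.96 W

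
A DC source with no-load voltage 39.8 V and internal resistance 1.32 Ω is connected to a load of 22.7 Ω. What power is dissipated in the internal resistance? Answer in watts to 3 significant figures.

3.62 W

r is in series with the load, so it carries the full circuit current — the loss in it is I²r.
I = ε / (r + R) = 39.8 / (1.32 + 22.7) = 1.657 A
P_int = I² r = (1.657)² × 1.32 = 3.624 W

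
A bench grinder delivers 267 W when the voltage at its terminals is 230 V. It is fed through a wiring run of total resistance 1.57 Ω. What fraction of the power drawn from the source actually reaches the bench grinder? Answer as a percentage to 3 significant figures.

I = P / V = 267 / 230 = 1.161 A through the wiring run.
P_line = I² R_line = (1.161)² × 1.57 = 2.116 W
P_source = P_load + P_line = 267.0 + 2.116 = 269.1 W
η = P_load / P_source = 267.0 / 269.1 = 0.9921

99.2 %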